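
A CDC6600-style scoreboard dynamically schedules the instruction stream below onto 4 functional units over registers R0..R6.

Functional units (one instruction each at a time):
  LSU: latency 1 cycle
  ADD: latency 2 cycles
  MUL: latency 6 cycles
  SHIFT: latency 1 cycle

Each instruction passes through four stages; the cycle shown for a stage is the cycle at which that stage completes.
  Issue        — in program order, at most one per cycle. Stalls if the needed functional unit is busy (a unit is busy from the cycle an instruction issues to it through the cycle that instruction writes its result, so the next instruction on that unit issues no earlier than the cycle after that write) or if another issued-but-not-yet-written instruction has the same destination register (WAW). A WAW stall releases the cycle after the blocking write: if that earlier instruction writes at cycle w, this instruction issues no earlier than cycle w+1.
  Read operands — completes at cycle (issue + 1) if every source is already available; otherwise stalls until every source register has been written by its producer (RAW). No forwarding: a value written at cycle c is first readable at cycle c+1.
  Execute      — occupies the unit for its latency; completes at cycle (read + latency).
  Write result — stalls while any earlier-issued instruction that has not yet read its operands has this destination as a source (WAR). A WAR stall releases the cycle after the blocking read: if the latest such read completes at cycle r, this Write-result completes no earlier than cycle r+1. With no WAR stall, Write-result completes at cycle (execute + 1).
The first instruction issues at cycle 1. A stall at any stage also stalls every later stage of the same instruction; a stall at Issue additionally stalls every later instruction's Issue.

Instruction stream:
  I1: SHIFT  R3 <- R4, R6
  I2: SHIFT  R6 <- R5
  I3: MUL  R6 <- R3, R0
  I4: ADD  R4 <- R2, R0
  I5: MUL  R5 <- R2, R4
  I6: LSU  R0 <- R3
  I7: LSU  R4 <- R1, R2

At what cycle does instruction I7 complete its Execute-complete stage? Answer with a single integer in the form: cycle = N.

cycle = 25

cycle 1: issue I1 (SHIFT)
cycle 2: I1 read-ops
cycle 3: I1 finished on SHIFT
cycle 4: I1→R3
cycle 5: issue I2 (SHIFT)
cycle 6: I2 read-ops
cycle 7: I2 finished on SHIFT
cycle 8: I2→R6
cycle 9: issue I3 (MUL)
cycle 10: I3 read-ops · issue I4 (ADD)
cycle 11: I4 read-ops
cycle 13: I4 finished on ADD
cycle 14: I4→R4
cycle 16: I3 finished on MUL
cycle 17: I3→R6
cycle 18: issue I5 (MUL)
cycle 19: I5 read-ops · issue I6 (LSU)
cycle 20: I6 read-ops
cycle 21: I6 finished on LSU
cycle 22: I6→R0
cycle 23: issue I7 (LSU)
cycle 24: I7 read-ops
cycle 25: I5 finished on MUL · I7 finished on LSU
cycle 26: I5→R5 · I7→R4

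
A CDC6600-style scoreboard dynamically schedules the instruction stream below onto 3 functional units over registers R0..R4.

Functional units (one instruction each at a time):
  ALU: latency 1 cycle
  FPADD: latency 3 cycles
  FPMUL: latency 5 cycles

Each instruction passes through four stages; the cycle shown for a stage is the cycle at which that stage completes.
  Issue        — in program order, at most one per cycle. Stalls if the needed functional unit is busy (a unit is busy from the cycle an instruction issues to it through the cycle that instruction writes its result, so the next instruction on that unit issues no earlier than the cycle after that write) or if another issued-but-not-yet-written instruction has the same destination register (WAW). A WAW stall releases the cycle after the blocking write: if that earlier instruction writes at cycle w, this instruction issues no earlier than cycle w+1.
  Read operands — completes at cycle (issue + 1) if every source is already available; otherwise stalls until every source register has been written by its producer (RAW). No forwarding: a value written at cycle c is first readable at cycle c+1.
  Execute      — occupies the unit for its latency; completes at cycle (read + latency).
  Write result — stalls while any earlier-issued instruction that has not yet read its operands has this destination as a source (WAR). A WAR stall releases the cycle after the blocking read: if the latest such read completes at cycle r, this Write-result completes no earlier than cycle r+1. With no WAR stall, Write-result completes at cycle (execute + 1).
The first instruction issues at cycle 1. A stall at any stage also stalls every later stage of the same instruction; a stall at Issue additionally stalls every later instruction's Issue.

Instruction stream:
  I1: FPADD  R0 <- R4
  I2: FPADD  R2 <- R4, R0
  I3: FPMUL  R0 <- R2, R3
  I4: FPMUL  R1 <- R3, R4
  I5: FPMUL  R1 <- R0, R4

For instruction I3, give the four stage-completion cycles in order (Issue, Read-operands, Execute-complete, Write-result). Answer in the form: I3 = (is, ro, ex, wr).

I3 = (8, 13, 18, 19)

I1 -> (1, 2, 5, 6)
I2 -> (7, 8, 11, 12)  // struct: FPADD busy until I1 writes@6
I3 -> (8, 13, 18, 19)  // RAW R2: wait I2 write@12
I4 -> (20, 21, 26, 27)  // struct: FPMUL busy until I3 writes@19
I5 -> (28, 29, 34, 35)  // struct: FPMUL busy until I4 writes@27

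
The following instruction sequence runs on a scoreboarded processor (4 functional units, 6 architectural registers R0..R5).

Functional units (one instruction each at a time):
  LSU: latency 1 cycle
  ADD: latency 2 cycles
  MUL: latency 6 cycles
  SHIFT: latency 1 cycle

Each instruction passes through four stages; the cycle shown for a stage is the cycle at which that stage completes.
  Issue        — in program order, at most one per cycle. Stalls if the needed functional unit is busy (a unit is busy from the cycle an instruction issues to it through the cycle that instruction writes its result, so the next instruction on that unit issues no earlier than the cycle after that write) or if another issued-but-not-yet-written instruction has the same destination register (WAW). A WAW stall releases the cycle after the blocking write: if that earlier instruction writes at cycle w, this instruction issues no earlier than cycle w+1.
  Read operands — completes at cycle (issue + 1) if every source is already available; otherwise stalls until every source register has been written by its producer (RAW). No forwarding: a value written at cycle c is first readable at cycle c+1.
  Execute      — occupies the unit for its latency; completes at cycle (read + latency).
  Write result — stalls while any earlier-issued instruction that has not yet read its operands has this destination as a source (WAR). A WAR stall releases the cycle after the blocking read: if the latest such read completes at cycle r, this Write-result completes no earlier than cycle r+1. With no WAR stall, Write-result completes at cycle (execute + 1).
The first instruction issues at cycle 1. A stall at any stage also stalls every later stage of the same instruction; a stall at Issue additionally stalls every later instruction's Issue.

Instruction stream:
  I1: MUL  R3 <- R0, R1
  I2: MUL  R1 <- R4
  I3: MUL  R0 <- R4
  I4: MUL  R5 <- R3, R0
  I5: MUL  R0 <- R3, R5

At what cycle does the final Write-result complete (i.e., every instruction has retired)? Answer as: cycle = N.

  I1 | 1 | 2 | 8 | 9
  I2 | 10 | 11 | 17 | 18   struct: MUL busy until I1 writes@9
  I3 | 19 | 20 | 26 | 27   struct: MUL busy until I2 writes@18
  I4 | 28 | 29 | 35 | 36   struct: MUL busy until I3 writes@27
  I5 | 37 | 38 | 44 | 45   struct: MUL busy until I4 writes@36

cycle = 45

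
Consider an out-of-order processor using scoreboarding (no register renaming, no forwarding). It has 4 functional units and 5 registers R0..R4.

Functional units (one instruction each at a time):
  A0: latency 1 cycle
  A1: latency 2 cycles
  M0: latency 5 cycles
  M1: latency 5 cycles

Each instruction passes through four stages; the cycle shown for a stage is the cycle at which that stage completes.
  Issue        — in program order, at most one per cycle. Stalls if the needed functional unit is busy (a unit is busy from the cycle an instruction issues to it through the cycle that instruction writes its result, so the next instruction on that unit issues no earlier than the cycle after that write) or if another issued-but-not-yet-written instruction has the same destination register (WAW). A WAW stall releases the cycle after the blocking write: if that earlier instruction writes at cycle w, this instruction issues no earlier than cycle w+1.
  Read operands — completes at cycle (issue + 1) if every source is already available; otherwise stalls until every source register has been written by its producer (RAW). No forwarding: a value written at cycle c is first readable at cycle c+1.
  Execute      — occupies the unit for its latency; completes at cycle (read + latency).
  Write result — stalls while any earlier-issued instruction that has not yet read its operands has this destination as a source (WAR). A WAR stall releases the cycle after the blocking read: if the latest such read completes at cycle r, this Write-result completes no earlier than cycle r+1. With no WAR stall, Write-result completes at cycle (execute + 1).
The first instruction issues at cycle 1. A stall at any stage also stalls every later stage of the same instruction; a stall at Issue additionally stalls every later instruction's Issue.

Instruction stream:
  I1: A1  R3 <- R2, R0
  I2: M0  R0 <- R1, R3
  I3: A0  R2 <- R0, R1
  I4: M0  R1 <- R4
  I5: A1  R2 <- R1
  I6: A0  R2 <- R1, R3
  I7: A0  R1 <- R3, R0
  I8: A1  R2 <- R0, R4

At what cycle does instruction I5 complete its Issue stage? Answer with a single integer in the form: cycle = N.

cycle = 16

1) issue 1, read 2, done 4, write 5
2) issue 2, read 6, done 11, write 12  <RAW R3: wait I1 write@5>
3) issue 3, read 13, done 14, write 15  <RAW R0: wait I2 write@12>
4) issue 13, read 14, done 19, write 20  <struct: M0 busy until I2 writes@12>
5) issue 16, read 21, done 23, write 24  <WAW R2: wait I3 write@15 / RAW R1: wait I4 write@20>
6) issue 25, read 26, done 27, write 28  <WAW R2: wait I5 write@24>
7) issue 29, read 30, done 31, write 32  <struct: A0 busy until I6 writes@28>
8) issue 30, read 31, done 33, write 34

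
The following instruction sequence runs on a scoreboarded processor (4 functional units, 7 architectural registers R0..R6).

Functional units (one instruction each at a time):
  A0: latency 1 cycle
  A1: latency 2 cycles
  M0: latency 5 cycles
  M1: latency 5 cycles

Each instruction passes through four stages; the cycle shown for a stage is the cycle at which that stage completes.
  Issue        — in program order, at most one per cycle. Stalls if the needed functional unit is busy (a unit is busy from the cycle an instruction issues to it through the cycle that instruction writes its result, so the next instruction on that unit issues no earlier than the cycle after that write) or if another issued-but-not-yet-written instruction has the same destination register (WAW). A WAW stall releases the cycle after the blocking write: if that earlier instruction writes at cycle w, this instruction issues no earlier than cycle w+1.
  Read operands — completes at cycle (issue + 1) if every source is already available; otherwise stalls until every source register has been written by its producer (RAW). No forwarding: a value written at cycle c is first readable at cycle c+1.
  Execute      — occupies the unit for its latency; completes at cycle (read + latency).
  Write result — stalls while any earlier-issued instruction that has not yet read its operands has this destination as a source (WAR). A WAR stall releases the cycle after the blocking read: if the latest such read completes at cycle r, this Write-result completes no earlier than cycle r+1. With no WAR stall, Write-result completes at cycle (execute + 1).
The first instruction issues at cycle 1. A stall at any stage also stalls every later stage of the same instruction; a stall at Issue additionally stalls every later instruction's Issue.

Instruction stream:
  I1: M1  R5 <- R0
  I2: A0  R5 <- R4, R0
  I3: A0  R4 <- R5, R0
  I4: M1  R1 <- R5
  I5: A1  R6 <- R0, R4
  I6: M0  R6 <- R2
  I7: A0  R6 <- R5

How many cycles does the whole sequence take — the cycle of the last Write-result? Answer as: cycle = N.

cycle = 32

t=1  I1 issues→M1
t=2  I1 reads
t=7  I1 exec-done
t=8  I1 writes R5
t=9  I2 issues→A0
t=10  I2 reads
t=11  I2 exec-done
t=12  I2 writes R5
t=13  I3 issues→A0
t=14  I3 reads; I4 issues→M1
t=15  I3 exec-done; I4 reads; I5 issues→A1
t=16  I3 writes R4
t=17  I5 reads
t=19  I5 exec-done
t=20  I4 exec-done; I5 writes R6
t=21  I4 writes R1; I6 issues→M0
t=22  I6 reads
t=27  I6 exec-done
t=28  I6 writes R6
t=29  I7 issues→A0
t=30  I7 reads
t=31  I7 exec-done
t=32  I7 writes R6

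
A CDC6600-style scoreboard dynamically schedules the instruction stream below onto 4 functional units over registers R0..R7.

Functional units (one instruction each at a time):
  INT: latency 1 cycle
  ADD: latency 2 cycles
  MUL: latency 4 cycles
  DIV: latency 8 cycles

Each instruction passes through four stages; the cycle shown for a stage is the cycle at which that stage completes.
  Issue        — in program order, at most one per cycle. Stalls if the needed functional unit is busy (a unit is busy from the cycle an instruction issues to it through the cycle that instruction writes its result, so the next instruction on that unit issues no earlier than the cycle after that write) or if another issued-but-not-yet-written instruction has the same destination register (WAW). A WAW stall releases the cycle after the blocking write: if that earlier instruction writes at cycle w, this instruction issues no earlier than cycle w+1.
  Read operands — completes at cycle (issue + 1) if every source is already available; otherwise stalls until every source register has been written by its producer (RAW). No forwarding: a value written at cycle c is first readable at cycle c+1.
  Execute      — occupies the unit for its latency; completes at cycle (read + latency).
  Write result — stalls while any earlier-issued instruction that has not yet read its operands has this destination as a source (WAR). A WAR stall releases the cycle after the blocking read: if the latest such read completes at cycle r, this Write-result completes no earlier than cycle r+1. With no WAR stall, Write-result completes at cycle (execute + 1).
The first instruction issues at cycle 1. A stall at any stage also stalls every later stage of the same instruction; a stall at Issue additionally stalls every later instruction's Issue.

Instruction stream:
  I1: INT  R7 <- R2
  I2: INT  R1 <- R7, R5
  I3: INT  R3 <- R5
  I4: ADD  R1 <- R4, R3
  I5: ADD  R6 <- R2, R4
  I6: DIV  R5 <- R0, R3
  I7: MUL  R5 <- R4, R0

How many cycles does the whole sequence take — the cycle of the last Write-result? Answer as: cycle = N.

cycle = 35

1) issue 1, read 2, done 3, write 4
2) issue 5, read 6, done 7, write 8  <struct: INT busy until I1 writes@4>
3) issue 9, read 10, done 11, write 12  <struct: INT busy until I2 writes@8>
4) issue 10, read 13, done 15, write 16  <RAW R3: wait I3 write@12>
5) issue 17, read 18, done 20, write 21  <struct: ADD busy until I4 writes@16>
6) issue 18, read 19, done 27, write 28
7) issue 29, read 30, done 34, write 35  <WAW R5: wait I6 write@28>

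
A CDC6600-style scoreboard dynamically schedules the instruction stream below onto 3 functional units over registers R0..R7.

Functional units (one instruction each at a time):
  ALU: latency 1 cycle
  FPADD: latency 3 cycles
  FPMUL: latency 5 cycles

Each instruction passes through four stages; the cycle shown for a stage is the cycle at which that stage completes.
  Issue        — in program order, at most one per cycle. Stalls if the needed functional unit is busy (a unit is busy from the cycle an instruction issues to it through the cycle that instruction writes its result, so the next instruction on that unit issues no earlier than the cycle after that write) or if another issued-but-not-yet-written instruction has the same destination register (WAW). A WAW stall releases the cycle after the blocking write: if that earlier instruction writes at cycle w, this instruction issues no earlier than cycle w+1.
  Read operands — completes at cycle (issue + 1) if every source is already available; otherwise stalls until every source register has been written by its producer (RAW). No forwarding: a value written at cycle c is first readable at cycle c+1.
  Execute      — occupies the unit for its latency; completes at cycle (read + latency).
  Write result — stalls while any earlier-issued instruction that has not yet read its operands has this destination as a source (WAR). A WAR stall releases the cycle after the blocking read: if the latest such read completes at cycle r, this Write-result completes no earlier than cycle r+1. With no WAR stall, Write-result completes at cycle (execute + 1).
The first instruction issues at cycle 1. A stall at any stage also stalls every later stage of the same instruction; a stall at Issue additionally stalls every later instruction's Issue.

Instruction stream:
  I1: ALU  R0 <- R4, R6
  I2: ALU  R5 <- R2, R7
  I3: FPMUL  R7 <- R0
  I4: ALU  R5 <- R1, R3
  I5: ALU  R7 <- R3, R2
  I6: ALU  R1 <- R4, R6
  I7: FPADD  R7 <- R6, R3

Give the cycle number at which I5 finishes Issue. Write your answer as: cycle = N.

[I1] 1/2/3/4
[I2] 5/6/7/8  (struct: ALU busy until I1 writes@4)
[I3] 6/7/12/13
[I4] 9/10/11/12  (struct: ALU busy until I2 writes@8)
[I5] 14/15/16/17  (WAW R7: wait I3 write@13)
[I6] 18/19/20/21  (struct: ALU busy until I5 writes@17)
[I7] 19/20/23/24

cycle = 14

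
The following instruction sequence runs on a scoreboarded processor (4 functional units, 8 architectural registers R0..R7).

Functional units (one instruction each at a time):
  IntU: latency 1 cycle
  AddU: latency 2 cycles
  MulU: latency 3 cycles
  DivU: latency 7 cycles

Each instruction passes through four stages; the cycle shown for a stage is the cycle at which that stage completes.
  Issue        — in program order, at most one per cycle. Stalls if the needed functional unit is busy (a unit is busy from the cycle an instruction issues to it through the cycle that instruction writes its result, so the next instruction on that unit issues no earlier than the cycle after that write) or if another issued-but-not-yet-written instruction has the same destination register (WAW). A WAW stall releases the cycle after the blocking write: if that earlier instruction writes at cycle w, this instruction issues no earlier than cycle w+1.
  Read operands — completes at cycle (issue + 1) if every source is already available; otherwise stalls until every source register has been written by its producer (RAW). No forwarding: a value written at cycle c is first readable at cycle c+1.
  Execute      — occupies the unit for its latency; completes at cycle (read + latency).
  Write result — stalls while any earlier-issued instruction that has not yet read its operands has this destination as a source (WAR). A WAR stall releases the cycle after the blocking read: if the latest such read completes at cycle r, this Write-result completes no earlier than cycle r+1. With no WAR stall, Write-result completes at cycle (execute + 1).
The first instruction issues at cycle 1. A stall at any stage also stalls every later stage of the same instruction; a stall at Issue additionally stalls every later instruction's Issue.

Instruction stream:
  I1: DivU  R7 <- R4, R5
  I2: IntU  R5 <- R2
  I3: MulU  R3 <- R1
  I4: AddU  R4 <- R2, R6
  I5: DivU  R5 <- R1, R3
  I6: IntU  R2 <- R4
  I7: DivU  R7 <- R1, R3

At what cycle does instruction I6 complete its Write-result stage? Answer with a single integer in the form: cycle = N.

[1] I1 issues→DivU
[2] I1 reads, I2 issues→IntU
[3] I2 reads, I3 issues→MulU
[4] I2 exec-done, I3 reads, I4 issues→AddU
[5] I2 writes R5, I4 reads
[7] I3 exec-done, I4 exec-done
[8] I3 writes R3, I4 writes R4
[9] I1 exec-done
[10] I1 writes R7
[11] I5 issues→DivU
[12] I5 reads, I6 issues→IntU
[13] I6 reads
[14] I6 exec-done
[15] I6 writes R2
[19] I5 exec-done
[20] I5 writes R5
[21] I7 issues→DivU
[22] I7 reads
[29] I7 exec-done
[30] I7 writes R7

cycle = 15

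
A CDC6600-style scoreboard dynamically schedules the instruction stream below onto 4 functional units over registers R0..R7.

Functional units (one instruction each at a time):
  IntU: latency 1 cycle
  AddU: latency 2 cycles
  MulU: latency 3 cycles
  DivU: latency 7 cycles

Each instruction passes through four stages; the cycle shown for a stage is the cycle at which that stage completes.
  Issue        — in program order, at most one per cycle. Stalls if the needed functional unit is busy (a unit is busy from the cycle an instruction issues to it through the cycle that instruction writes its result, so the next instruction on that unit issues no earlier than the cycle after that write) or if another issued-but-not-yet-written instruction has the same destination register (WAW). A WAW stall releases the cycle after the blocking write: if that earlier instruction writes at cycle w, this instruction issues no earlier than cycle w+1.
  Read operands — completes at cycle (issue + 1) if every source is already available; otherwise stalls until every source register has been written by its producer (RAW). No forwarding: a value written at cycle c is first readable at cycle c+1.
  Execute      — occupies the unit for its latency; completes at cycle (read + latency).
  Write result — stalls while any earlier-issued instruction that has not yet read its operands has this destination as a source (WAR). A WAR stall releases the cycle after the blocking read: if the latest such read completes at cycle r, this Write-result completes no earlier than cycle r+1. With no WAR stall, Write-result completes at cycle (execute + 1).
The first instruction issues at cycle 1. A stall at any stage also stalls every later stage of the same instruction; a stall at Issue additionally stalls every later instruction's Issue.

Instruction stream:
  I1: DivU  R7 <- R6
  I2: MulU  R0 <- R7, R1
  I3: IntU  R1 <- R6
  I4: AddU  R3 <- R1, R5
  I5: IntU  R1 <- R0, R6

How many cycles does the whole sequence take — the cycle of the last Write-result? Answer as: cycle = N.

cycle = 18

[1] I1 issues→DivU
[2] I1 reads | I2 issues→MulU
[3] I3 issues→IntU
[4] I3 reads | I4 issues→AddU
[5] I3 exec-done
[9] I1 exec-done
[10] I1 writes R7
[11] I2 reads
[12] I3 writes R1
[13] I4 reads | I5 issues→IntU
[14] I2 exec-done
[15] I2 writes R0 | I4 exec-done
[16] I4 writes R3 | I5 reads
[17] I5 exec-done
[18] I5 writes R1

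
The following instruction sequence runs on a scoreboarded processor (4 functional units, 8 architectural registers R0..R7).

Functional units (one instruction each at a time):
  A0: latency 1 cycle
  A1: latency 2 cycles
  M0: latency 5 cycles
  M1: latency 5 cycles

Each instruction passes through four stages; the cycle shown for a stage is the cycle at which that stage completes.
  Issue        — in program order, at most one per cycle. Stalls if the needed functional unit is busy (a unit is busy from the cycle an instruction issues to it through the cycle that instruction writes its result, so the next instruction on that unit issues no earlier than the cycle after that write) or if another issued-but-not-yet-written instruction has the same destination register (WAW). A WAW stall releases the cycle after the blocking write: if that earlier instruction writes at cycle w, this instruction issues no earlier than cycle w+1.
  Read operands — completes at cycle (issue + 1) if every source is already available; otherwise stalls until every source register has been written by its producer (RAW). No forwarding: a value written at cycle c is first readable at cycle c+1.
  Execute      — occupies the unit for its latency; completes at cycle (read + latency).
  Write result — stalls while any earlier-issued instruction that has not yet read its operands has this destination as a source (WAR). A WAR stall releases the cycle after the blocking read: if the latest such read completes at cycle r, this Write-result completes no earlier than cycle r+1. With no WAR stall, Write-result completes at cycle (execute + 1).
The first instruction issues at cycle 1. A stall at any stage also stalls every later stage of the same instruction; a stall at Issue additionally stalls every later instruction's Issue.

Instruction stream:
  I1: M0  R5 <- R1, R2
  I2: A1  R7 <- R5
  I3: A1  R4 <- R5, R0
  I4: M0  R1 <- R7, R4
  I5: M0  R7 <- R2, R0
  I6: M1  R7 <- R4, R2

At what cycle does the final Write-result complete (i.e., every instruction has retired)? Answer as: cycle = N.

cycle = 40

cycle 1: I1→M0
cycle 2: I1 RO | I2→A1
cycle 7: I1 EX
cycle 8: I1 WR R5
cycle 9: I2 RO
cycle 11: I2 EX
cycle 12: I2 WR R7
cycle 13: I3→A1
cycle 14: I3 RO | I4→M0
cycle 16: I3 EX
cycle 17: I3 WR R4
cycle 18: I4 RO
cycle 23: I4 EX
cycle 24: I4 WR R1
cycle 25: I5→M0
cycle 26: I5 RO
cycle 31: I5 EX
cycle 32: I5 WR R7
cycle 33: I6→M1
cycle 34: I6 RO
cycle 39: I6 EX
cycle 40: I6 WR R7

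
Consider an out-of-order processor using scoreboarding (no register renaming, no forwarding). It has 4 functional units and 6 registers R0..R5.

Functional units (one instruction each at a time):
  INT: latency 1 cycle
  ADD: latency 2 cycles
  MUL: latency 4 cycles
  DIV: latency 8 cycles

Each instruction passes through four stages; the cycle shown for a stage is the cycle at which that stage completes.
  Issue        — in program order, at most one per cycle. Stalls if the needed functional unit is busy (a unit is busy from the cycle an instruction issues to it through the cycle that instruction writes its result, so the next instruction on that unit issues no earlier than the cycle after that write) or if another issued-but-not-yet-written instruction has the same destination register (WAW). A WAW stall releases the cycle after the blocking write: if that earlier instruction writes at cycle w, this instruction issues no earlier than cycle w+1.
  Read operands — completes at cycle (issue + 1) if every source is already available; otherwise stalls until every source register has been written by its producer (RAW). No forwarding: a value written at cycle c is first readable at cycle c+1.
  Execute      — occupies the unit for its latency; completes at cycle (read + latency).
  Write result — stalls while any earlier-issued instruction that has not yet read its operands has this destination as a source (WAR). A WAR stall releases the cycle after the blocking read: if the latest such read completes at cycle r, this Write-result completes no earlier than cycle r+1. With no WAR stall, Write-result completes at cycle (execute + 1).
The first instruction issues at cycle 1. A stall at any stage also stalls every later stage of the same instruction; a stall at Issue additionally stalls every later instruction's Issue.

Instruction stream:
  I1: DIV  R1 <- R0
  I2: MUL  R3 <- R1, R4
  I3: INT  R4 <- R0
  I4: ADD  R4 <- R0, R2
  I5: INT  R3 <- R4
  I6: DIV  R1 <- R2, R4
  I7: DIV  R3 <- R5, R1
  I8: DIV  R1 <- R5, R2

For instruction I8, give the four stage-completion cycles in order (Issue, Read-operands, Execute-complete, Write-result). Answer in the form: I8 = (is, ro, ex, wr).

1) issue 1, read 2, done 10, write 11
2) issue 2, read 12, done 16, write 17  <RAW R1: wait I1 write@11>
3) issue 3, read 4, done 5, write 13  <WAR R4: wait I2 read@12>
4) issue 14, read 15, done 17, write 18  <WAW R4: wait I3 write@13>
5) issue 18, read 19, done 20, write 21  <WAW R3: wait I2 write@17>
6) issue 19, read 20, done 28, write 29
7) issue 30, read 31, done 39, write 40  <struct: DIV busy until I6 writes@29>
8) issue 41, read 42, done 50, write 51  <struct: DIV busy until I7 writes@40>

I8 = (41, 42, 50, 51)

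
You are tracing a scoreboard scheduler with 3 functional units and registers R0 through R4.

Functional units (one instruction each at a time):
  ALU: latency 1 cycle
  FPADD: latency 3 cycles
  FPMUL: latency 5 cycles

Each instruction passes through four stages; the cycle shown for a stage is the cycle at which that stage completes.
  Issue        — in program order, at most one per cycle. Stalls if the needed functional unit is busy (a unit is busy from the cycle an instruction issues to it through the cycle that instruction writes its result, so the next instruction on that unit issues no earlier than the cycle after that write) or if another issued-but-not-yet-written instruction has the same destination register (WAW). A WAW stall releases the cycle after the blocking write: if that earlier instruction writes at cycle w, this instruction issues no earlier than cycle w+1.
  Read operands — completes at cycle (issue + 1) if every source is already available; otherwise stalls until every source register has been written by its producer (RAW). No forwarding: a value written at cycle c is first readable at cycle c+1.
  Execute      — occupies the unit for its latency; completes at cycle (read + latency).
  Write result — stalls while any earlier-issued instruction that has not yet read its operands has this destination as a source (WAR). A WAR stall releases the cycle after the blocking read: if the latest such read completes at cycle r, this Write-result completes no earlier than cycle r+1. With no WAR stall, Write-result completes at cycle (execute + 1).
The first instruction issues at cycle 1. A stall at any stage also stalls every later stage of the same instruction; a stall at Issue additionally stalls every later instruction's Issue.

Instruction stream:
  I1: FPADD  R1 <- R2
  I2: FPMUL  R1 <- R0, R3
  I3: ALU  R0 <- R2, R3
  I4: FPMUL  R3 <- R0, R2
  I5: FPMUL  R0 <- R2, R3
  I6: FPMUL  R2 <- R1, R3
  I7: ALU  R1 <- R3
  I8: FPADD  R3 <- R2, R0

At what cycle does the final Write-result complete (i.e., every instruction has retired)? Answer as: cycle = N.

cycle = 43

I1 -> (1, 2, 5, 6)
I2 -> (7, 8, 13, 14)  // WAW R1: wait I1 write@6
I3 -> (8, 9, 10, 11)
I4 -> (15, 16, 21, 22)  // struct: FPMUL busy until I2 writes@14
I5 -> (23, 24, 29, 30)  // struct: FPMUL busy until I4 writes@22
I6 -> (31, 32, 37, 38)  // struct: FPMUL busy until I5 writes@30
I7 -> (32, 33, 34, 35)
I8 -> (33, 39, 42, 43)  // RAW R2: wait I6 write@38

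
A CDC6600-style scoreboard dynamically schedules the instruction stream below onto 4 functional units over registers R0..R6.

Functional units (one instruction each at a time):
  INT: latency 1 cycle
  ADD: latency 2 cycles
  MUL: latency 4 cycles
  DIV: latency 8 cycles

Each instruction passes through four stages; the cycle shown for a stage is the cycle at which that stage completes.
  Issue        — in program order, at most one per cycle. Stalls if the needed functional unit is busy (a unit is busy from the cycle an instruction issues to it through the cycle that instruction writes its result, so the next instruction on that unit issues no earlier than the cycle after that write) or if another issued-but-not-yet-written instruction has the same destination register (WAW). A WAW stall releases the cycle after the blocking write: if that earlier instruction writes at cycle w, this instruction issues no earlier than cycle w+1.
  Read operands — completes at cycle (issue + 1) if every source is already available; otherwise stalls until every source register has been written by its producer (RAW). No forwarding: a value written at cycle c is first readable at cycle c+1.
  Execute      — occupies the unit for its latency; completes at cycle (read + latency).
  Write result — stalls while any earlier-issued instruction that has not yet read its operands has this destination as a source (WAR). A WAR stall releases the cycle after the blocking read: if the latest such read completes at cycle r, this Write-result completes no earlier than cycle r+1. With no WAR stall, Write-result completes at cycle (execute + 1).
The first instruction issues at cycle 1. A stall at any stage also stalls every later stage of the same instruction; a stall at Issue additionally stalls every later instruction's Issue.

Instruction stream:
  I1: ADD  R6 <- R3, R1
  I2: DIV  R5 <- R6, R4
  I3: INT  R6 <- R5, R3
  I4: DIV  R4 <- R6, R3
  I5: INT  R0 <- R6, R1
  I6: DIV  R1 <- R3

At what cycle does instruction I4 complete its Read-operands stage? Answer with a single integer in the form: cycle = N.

cycle = 19

I1 -> (1, 2, 4, 5)
I2 -> (2, 6, 14, 15)  // RAW R6: wait I1 write@5
I3 -> (6, 16, 17, 18)  // WAW R6: wait I1 write@5, RAW R5: wait I2 write@15
I4 -> (16, 19, 27, 28)  // struct: DIV busy until I2 writes@15, RAW R6: wait I3 write@18
I5 -> (19, 20, 21, 22)  // struct: INT busy until I3 writes@18
I6 -> (29, 30, 38, 39)  // struct: DIV busy until I4 writes@28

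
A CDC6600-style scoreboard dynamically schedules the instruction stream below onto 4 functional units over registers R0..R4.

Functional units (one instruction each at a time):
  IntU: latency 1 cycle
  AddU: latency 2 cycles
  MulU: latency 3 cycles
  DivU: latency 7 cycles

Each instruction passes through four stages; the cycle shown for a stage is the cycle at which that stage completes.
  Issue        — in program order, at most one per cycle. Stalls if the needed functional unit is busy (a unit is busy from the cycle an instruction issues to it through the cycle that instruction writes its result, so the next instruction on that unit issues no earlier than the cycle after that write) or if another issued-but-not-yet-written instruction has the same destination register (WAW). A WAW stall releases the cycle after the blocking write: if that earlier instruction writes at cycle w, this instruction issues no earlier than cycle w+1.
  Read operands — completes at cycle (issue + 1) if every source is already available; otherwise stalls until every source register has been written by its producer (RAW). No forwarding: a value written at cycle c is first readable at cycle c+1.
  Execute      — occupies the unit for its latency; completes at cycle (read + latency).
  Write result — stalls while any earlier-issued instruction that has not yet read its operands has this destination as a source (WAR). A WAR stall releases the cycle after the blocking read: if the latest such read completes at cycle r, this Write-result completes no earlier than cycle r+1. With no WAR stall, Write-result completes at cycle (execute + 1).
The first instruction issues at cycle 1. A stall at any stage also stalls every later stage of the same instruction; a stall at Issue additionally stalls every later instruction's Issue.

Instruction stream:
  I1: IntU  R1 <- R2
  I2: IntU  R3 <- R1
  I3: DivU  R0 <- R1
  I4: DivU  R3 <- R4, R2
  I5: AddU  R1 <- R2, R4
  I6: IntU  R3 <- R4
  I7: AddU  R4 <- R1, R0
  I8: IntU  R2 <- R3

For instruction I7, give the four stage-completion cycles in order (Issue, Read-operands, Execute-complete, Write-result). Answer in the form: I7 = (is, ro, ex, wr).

I7 = (27, 28, 30, 31)

cycle 1: I1→IntU
cycle 2: I1 RO
cycle 3: I1 EX
cycle 4: I1 WR R1
cycle 5: I2→IntU
cycle 6: I2 RO, I3→DivU
cycle 7: I2 EX, I3 RO
cycle 8: I2 WR R3
cycle 14: I3 EX
cycle 15: I3 WR R0
cycle 16: I4→DivU
cycle 17: I4 RO, I5→AddU
cycle 18: I5 RO
cycle 20: I5 EX
cycle 21: I5 WR R1
cycle 24: I4 EX
cycle 25: I4 WR R3
cycle 26: I6→IntU
cycle 27: I6 RO, I7→AddU
cycle 28: I6 EX, I7 RO
cycle 29: I6 WR R3
cycle 30: I7 EX, I8→IntU
cycle 31: I7 WR R4, I8 RO
cycle 32: I8 EX
cycle 33: I8 WR R2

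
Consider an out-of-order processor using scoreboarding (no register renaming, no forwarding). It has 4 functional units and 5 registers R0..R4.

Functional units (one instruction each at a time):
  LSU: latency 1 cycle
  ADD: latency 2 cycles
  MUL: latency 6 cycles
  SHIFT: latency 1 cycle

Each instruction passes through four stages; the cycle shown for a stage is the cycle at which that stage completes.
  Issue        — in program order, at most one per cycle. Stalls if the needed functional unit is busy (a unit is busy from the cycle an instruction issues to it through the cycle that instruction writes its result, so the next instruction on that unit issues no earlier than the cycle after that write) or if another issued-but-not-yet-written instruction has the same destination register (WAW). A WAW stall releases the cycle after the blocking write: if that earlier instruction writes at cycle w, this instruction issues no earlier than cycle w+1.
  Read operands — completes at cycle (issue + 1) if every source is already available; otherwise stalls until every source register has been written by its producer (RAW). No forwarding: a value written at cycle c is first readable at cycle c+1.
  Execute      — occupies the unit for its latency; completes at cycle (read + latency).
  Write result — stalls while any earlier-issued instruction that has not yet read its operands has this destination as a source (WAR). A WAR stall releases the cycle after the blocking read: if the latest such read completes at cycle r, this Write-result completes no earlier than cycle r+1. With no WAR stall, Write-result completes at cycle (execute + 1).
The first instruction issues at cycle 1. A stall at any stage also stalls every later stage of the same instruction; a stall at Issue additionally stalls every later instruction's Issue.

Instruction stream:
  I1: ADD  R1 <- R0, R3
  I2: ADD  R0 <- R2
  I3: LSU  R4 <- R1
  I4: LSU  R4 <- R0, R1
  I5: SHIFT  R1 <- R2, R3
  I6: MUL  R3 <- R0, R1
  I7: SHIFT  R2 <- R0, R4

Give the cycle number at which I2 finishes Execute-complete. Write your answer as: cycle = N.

cycle = 9

t=1  I1 issues→ADD
t=2  I1 reads
t=4  I1 exec-done
t=5  I1 writes R1
t=6  I2 issues→ADD
t=7  I2 reads, I3 issues→LSU
t=8  I3 reads
t=9  I2 exec-done, I3 exec-done
t=10  I2 writes R0, I3 writes R4
t=11  I4 issues→LSU
t=12  I4 reads, I5 issues→SHIFT
t=13  I4 exec-done, I5 reads, I6 issues→MUL
t=14  I4 writes R4, I5 exec-done
t=15  I5 writes R1
t=16  I6 reads, I7 issues→SHIFT
t=17  I7 reads
t=18  I7 exec-done
t=19  I7 writes R2
t=22  I6 exec-done
t=23  I6 writes R3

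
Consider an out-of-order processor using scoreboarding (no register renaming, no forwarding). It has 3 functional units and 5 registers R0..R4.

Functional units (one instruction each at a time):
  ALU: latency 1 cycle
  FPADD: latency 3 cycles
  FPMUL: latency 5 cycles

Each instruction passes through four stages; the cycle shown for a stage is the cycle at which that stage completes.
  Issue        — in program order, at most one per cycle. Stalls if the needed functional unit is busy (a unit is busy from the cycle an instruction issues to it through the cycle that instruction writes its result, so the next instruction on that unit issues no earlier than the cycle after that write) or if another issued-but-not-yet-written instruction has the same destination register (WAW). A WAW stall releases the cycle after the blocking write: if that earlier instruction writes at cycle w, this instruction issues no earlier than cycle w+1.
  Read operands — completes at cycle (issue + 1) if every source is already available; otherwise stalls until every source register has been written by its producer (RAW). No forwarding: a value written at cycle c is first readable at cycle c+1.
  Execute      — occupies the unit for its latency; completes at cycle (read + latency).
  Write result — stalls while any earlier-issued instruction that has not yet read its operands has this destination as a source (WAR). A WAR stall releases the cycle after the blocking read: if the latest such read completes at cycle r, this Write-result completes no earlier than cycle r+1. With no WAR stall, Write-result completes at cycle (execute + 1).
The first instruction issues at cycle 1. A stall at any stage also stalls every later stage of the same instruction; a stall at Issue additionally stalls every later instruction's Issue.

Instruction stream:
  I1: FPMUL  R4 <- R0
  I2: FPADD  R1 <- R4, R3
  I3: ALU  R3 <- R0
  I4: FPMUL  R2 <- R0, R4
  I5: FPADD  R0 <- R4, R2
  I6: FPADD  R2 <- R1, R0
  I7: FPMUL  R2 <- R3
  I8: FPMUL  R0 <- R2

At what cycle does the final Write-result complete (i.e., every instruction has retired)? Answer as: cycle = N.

cycle = 43

c1: I1→FPMUL
c2: I1 RO, I2→FPADD
c3: I3→ALU
c4: I3 RO
c5: I3 EX
c7: I1 EX
c8: I1 WR R4
c9: I2 RO, I4→FPMUL
c10: I3 WR R3, I4 RO
c12: I2 EX
c13: I2 WR R1
c14: I5→FPADD
c15: I4 EX
c16: I4 WR R2
c17: I5 RO
c20: I5 EX
c21: I5 WR R0
c22: I6→FPADD
c23: I6 RO
c26: I6 EX
c27: I6 WR R2
c28: I7→FPMUL
c29: I7 RO
c34: I7 EX
c35: I7 WR R2
c36: I8→FPMUL
c37: I8 RO
c42: I8 EX
c43: I8 WR R0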